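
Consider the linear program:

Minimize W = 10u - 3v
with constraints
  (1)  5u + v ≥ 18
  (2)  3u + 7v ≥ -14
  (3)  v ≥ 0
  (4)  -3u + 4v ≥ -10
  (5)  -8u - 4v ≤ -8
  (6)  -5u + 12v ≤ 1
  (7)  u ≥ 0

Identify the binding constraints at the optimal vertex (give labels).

Vertices and W = 10u - 3v:
  (82/23, 4/23) → W = 808/23
  (43/13, 19/13) → W = 373/13
  (31/4, 53/16) → W = 1081/16

The minimum is at (43/13, 19/13). Substituting into each constraint, equality holds for (1) and (6); the remaining constraints have slack.

(1) and (6)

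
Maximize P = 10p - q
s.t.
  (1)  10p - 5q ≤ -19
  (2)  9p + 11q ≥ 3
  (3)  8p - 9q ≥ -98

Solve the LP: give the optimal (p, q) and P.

Feasible corners and P = 10p - q:
  (-194/155, 201/155) → P = -2141/155
  (319/50, 414/25) → P = 1181/25
  (-1051/169, 906/169) → P = -11416/169

p = 319/50, q = 414/25, maximum P = 1181/25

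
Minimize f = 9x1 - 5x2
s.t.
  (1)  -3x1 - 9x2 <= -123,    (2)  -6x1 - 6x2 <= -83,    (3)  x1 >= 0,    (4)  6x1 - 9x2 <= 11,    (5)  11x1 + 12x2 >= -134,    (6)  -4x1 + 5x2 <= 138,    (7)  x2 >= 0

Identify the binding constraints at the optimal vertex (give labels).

Extreme points and f = 9x1 - 5x2:
  (1/4, 163/12) → f = -197/3
  (134/9, 235/27) → f = 2443/27
  (0, 83/6) → f = -415/6
  (0, 138/5) → f = -138
The feasible region is unbounded (it extends along (3, 2), (5, 4)), but f strictly increases along every unbounded feasible direction, so there is no improving ray and the minimum is attained at a vertex.

The minimum is at (0, 138/5). Substituting into each constraint, equality holds for (3) and (6); the remaining constraints have slack.

(3) and (6)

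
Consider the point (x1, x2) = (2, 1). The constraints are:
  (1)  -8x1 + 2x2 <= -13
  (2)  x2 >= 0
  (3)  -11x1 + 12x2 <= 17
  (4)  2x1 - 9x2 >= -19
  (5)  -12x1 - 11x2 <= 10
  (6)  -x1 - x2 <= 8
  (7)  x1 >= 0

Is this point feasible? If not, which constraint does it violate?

feasible

(1): -14 ≤ -13 ✓
(2): 1 ≥ 0 ✓
(3): -10 ≤ 17 ✓
(4): -5 ≥ -19 ✓
(5): -35 ≤ 10 ✓
(6): -3 ≤ 8 ✓
(7): 2 ≥ 0 ✓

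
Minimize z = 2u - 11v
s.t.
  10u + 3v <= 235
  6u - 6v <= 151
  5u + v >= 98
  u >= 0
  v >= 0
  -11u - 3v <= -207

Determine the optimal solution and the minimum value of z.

u = 59/5, v = 39, minimum z = -2027/5

The binding constraints are 10u + 3v = 235 and 5u + v = 98.
Solving simultaneously gives u = 59/5, v = 39.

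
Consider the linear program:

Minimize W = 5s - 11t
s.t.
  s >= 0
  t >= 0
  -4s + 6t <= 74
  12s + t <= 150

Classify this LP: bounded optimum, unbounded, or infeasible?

Vertices and W = 5s - 11t:
  (0, 0) → W = 0
  (0, 37/3) → W = -407/3
  (25/2, 0) → W = 125/2
  (413/38, 372/19) → W = -6119/38
The feasible region has finitely many vertices and no improving ray; the minimum is -6119/38 at (413/38, 372/19).

bounded optimum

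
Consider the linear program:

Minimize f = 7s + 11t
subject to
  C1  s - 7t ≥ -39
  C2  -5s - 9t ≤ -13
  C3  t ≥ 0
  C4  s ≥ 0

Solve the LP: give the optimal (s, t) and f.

Extreme points and f = 7s + 11t:
  (0, 39/7) → f = 429/7
  (13/5, 0) → f = 91/5
  (0, 13/9) → f = 143/9
The feasible region is unbounded (it extends along (7, 1), (1, 0)), but f strictly increases along every unbounded feasible direction, so there is no improving ray and the minimum is attained at a vertex.

s = 0, t = 13/9, minimum f = 143/9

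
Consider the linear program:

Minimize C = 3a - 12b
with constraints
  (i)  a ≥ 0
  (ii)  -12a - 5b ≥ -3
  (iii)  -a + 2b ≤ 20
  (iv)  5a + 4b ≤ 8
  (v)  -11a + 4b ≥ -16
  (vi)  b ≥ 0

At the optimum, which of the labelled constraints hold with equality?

(i) and (ii)

Vertices and C = 3a - 12b:
  (0, 3/5) → C = -36/5
  (0, 0) → C = 0
  (1/4, 0) → C = 3/4

The minimum is at (0, 3/5). Substituting into each constraint, equality holds for (i) and (ii); the remaining constraints have slack.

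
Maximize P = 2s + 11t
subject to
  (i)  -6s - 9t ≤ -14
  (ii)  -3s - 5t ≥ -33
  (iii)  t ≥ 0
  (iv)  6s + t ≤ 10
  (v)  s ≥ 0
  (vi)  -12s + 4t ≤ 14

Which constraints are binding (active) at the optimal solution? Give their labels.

Corner points and P = 2s + 11t:
  (19/12, 1/2) → P = 26/3
  (0, 14/9) → P = 154/9
  (13/18, 17/3) → P = 574/9
  (0, 7/2) → P = 77/2

The maximum is at (13/18, 17/3). Substituting into each constraint, equality holds for (iv) and (vi); the remaining constraints have slack.

(iv) and (vi)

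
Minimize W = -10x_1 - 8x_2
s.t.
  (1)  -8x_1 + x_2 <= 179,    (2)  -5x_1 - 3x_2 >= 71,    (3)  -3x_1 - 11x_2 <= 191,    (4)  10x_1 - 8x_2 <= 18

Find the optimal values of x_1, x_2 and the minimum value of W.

x_1 = -608/29, x_2 = 327/29, minimum W = 3464/29

Corner points and W = -10x_1 - 8x_2:
  (-608/29, 327/29) → W = 3464/29
  (-2160/91, -991/91) → W = 29528/91
  (-257/35, -80/7) → W = 1154/7
  (-665/67, -982/67) → W = 14506/67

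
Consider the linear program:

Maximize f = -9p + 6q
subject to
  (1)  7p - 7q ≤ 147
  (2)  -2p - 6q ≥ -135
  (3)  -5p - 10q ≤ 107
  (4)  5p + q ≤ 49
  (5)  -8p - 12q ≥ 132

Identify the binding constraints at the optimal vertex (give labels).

(2) and (3)

Extreme points and f = -9p + 6q:
  (-996/5, 889/10) → f = 11631/5
  (-201/2, 56) → f = 2481/2
  (-9/5, -49/5) → f = -213/5

The maximum is at (-996/5, 889/10). Substituting into each constraint, equality holds for (2) and (3); the remaining constraints have slack.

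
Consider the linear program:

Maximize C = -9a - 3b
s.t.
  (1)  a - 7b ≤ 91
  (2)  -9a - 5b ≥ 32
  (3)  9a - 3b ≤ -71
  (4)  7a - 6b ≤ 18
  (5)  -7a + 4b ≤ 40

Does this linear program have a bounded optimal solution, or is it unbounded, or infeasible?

Extreme points and C = -9a - 3b:
  (-77/6, -89/6) → C = 160
  (-644/45, -677/45) → C = 2609/15
  (-164/15, -137/15) → C = 629/5
The feasible region has finitely many vertices and no improving ray; the maximum is 2609/15 at (-644/45, -677/45).

bounded optimum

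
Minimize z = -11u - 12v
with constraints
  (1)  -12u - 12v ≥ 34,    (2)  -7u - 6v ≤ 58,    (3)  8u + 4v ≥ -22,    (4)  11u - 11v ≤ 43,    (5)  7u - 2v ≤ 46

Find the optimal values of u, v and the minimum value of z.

u = -8/3, v = -1/6, minimum z = 94/3

Feasible corners and z = -11u - 12v:
  (-8/3, -1/6) → z = 94/3
  (71/132, -445/132) → z = 4559/132
  (-35/66, -293/66) → z = 3901/66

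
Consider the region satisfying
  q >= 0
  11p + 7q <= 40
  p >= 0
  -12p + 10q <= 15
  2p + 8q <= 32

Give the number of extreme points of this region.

4

The feasible vertices (each the meet of two boundaries and inside every other half-plane) are:
  (40/11, 0)
  (0, 0)
  (295/194, 645/194)
  (0, 3/2)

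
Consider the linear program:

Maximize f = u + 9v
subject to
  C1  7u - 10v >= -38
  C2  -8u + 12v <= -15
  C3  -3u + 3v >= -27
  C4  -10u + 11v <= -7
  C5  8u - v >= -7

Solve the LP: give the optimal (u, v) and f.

u = 93/4, v = 57/4, maximum f = 303/2

Feasible corners and f = u + 9v:
  (93/4, 57/4) → f = 303/2
  (-9/8, -2) → f = -153/8
  (-16/7, -79/7) → f = -727/7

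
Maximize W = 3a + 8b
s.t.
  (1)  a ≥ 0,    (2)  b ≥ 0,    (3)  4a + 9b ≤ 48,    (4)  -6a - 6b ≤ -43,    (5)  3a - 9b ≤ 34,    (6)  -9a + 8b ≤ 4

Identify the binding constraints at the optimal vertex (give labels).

Vertices and W = 3a + 8b:
  (43/6, 0) → W = 43/2
  (34/3, 0) → W = 34
  (33/10, 58/15) → W = 245/6
  (82/7, 8/63) → W = 2278/63

The maximum is at (33/10, 58/15). Substituting into each constraint, equality holds for (3) and (4); the remaining constraints have slack.

(3) and (4)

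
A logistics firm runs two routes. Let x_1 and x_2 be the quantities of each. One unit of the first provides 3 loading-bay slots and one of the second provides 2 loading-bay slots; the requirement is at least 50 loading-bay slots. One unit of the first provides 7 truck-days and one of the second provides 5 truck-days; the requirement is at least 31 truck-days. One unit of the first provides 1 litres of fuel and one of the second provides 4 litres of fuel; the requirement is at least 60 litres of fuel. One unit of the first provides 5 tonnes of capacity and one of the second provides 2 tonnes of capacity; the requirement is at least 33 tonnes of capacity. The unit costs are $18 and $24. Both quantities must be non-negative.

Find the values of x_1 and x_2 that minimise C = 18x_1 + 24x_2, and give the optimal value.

x_1 = 8, x_2 = 13, minimum C = 456

Extreme points and C = 18x_1 + 24x_2:
  (0, 25) → C = 600
  (60, 0) → C = 1080
  (8, 13) → C = 456
The feasible region is unbounded (it extends along (0, 1), (1, 0)), but C strictly increases along every unbounded feasible direction, so there is no improving ray and the minimum is attained at a vertex.

The binding constraints are 3x_1 + 2x_2 = 50 and x_1 + 4x_2 = 60.
Solving simultaneously gives x_1 = 8, x_2 = 13.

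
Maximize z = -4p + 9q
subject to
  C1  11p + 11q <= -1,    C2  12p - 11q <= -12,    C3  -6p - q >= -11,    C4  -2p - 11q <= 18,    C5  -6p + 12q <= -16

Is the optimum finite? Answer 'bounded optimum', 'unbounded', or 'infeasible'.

The boundaries 11p + 11q = -1 and 12p - 11q = -12 meet at (-13/23, 120/253), but that point violates -6p + 12q ≤ -16. Every candidate vertex is excluded by some other constraint, so the feasible region is empty.

infeasible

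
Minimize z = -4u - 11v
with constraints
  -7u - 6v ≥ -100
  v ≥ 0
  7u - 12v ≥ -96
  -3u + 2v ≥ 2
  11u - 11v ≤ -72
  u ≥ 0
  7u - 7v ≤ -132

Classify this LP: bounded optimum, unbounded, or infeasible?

infeasible

The boundaries 7u - 12v = -96 and 11u - 11v = -72 meet at (192/55, 552/55), but that point violates 7u - 7v ≤ -132. Every candidate vertex is excluded by some other constraint, so the feasible region is empty.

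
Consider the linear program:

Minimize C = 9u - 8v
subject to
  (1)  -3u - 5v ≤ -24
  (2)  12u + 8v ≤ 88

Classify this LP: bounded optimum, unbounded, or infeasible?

From the feasible point (62/9, 2/3), moving in the direction (-8, 12) keeps every constraint satisfied while C decreases without bound.

unbounded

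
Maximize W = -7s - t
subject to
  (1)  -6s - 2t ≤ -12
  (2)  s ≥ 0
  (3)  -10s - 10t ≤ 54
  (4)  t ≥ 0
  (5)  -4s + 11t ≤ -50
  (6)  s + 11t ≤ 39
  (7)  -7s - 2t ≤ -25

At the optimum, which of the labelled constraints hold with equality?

(4) and (5)

Extreme points and W = -7s - t:
  (25/2, 0) → W = -175/2
  (39, 0) → W = -273
  (89/5, 106/55) → W = -6959/55

The maximum is at (25/2, 0). Substituting into each constraint, equality holds for (4) and (5); the remaining constraints have slack.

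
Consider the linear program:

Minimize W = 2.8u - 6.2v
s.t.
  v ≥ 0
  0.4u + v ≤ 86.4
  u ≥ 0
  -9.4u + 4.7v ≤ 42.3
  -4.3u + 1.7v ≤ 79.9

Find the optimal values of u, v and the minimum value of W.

Extreme points and W = 2.8u - 6.2v:
  (216, 0) → W = 604.8
  (0, 0) → W = 0
  (32.25, 73.5) → W = -365.4
  (0, 9) → W = -55.8

The binding constraints are 0.4u + v = 86.4 and -9.4u + 4.7v = 42.3.
Solving simultaneously gives u = 32.25, v = 73.5.

u = 32.25, v = 73.5, minimum W = -365.4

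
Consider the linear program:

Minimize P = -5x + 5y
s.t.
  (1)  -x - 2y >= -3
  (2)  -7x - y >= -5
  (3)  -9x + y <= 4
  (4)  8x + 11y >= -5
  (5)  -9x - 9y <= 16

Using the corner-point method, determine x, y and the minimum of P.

x = 20/23, y = -25/23, minimum P = -225/23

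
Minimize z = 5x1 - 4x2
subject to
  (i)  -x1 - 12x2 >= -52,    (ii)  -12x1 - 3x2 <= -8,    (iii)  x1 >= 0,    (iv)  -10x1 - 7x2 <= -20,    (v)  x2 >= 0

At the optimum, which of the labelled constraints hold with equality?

(i) and (iii)

Extreme points and z = 5x1 - 4x2:
  (0, 13/3) → z = -52/3
  (52, 0) → z = 260
  (0, 20/7) → z = -80/7
  (2, 0) → z = 10

The minimum is at (0, 13/3). Substituting into each constraint, equality holds for (i) and (iii); the remaining constraints have slack.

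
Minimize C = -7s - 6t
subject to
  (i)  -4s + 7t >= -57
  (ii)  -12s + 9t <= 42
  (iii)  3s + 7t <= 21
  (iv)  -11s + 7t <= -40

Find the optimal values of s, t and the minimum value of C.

At the optimal vertex, -4s + 7t = -57 and 3s + 7t = 21.
Solving simultaneously gives s = 78/7, t = -87/49.

s = 78/7, t = -87/49, minimum C = -3300/49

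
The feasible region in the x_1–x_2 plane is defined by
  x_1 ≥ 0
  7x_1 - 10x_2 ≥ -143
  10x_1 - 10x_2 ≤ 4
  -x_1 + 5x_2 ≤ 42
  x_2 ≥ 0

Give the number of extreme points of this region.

4

Intersecting each pair of boundary lines and keeping only the points that satisfy every inequality leaves:
  (0, 42/5)
  (0, 0)
  (11, 53/5)
  (2/5, 0)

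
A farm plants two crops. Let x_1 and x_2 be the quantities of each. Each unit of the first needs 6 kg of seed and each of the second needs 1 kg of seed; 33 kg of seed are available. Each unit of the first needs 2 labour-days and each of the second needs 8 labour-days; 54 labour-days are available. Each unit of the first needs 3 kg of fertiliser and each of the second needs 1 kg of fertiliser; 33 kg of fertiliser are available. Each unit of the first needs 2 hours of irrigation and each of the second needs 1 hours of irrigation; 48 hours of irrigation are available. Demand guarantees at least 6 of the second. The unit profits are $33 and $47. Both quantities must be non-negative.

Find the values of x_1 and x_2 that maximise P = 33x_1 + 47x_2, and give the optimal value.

Extreme points and P = 33x_1 + 47x_2:
  (0, 27/4) → P = 1269/4
  (0, 6) → P = 282
  (3, 6) → P = 381

The optimum lies where 2x_1 + 8x_2 = 54 and x_2 = 6.
Solving simultaneously gives x_1 = 3, x_2 = 6.

x_1 = 3, x_2 = 6, maximum P = 381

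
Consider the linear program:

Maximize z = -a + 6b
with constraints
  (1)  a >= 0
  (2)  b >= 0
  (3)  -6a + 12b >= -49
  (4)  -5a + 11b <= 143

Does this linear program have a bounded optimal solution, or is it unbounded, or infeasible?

Vertices and z = -a + 6b:
  (0, 0) → z = 0
  (0, 13) → z = 78
  (49/6, 0) → z = -49/6
  (2255/6, 1103/6) → z = 4363/6
The feasible region has finitely many vertices and no improving ray; the maximum is 4363/6 at (2255/6, 1103/6).

bounded optimum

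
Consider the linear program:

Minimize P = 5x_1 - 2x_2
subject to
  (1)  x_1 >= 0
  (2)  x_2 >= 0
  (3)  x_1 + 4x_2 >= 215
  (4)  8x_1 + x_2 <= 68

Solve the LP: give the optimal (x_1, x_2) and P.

x_1 = 0, x_2 = 68, minimum P = -136

Vertices and P = 5x_1 - 2x_2:
  (0, 215/4) → P = -215/2
  (0, 68) → P = -136
  (57/31, 1652/31) → P = -3019/31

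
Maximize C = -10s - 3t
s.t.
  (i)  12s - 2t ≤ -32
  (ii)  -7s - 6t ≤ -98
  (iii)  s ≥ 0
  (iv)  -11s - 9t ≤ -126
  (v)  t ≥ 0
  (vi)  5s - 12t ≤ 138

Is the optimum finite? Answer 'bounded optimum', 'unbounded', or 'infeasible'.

Feasible corners and C = -10s - 3t:
  (2/43, 700/43) → C = -2120/43
  (0, 49/3) → C = -49
The feasible region has finitely many vertices and no improving ray; the maximum is -49 at (0, 49/3).

bounded optimum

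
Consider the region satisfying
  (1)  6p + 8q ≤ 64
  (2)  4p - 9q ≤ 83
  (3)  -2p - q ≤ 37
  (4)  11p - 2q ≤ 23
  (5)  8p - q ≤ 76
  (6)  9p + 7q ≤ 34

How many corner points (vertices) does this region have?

5

Of the 15 pairwise boundary intersections, those satisfying every inequality are:
  (-36, 35)
  (-88/15, 62/5)
  (-125/11, -157/11)
  (41/91, -821/91)
  (229/95, 167/95)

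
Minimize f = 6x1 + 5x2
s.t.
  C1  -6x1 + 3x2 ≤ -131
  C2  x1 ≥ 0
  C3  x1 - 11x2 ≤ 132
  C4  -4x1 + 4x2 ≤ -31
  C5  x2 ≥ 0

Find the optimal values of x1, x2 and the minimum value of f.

Vertices and f = 6x1 + 5x2:
  (431/12, 169/6) → f = 1069/3
  (131/6, 0) → f = 131
  (132, 0) → f = 792
The feasible region is unbounded (it extends along (11, 1), (1, 1)), but f strictly increases along every unbounded feasible direction, so there is no improving ray and the minimum is attained at a vertex.

The binding constraints are -6x1 + 3x2 = -131 and x2 = 0.
Solving simultaneously gives x1 = 131/6, x2 = 0.

x1 = 131/6, x2 = 0, minimum f = 131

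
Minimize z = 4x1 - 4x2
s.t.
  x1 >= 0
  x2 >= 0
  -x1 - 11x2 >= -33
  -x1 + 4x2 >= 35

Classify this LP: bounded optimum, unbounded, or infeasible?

infeasible

The boundaries x1 = 0 and x2 = 0 meet at (0, 0), but that point violates -x1 + 4x2 ≥ 35. Every candidate vertex is excluded by some other constraint, so the feasible region is empty.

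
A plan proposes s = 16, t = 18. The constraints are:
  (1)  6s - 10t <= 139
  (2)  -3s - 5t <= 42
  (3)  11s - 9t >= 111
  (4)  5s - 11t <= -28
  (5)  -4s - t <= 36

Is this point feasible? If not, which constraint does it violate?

Constraint (3): 11s - 9t = 14, which is not ≥ 111. All other constraints are satisfied.

not feasible — violates (3)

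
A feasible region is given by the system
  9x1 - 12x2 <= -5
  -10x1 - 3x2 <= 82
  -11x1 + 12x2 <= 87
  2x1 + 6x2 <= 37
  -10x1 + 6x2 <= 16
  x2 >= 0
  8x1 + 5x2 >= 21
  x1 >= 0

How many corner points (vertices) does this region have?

4

Pairwise boundary intersections that survive every other constraint:
  (69/13, 343/78)
  (227/141, 229/141)
  (7/4, 67/12)
  (23/49, 169/49)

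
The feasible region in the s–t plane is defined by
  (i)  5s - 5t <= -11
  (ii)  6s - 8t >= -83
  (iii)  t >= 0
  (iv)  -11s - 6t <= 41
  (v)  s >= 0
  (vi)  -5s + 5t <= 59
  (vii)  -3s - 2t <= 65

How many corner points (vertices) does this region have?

Of the 20 pairwise boundary intersections, those satisfying every inequality are:
  (327/10, 349/10)
  (0, 11/5)
  (0, 83/8)

3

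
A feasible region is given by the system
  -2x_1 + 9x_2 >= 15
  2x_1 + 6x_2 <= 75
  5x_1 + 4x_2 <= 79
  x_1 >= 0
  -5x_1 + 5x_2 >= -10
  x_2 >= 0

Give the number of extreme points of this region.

Pairwise boundary intersections that survive every other constraint:
  (0, 5/3)
  (33/7, 19/7)
  (87/11, 217/22)
  (0, 25/2)
  (29/3, 23/3)

5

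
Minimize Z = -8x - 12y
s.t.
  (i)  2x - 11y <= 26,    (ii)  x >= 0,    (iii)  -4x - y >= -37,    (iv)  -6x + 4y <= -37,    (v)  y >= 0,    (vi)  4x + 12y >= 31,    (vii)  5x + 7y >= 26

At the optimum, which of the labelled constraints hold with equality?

(iii) and (iv)

Extreme points and Z = -8x - 12y:
  (185/22, 37/11) → Z = -1184/11
  (37/4, 0) → Z = -74
  (71/11, 19/44) → Z = -625/11
  (31/4, 0) → Z = -62

The minimum is at (185/22, 37/11). Substituting into each constraint, equality holds for (iii) and (iv); the remaining constraints have slack.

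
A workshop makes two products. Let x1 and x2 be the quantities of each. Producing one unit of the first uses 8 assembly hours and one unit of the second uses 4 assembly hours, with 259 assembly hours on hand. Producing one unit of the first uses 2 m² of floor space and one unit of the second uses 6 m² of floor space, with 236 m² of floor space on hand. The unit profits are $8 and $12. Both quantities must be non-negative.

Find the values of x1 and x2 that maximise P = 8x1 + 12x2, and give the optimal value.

The binding constraints are 8x1 + 4x2 = 259 and 2x1 + 6x2 = 236.
Solving simultaneously gives x1 = 61/4, x2 = 137/4.

x1 = 61/4, x2 = 137/4, maximum P = 533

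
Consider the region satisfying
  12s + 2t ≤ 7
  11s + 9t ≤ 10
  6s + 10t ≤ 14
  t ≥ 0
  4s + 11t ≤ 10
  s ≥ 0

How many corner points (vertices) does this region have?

Intersecting each pair of boundary lines and keeping only the points that satisfy every inequality leaves:
  (1/2, 1/2)
  (7/12, 0)
  (4/17, 14/17)
  (0, 0)
  (0, 10/11)

5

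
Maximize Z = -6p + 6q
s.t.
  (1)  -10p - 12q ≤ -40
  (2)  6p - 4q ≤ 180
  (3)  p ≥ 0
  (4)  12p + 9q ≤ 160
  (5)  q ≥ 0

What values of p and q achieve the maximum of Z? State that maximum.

p = 0, q = 160/9, maximum Z = 320/3

Extreme points and Z = -6p + 6q:
  (0, 10/3) → Z = 20
  (4, 0) → Z = -24
  (0, 160/9) → Z = 320/3
  (40/3, 0) → Z = -80

At the optimal vertex, p = 0 and 12p + 9q = 160.
Solving simultaneously gives p = 0, q = 160/9.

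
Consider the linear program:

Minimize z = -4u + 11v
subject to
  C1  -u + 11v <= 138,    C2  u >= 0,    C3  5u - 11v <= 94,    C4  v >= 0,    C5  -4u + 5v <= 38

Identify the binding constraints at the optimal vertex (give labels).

Vertices and z = -4u + 11v:
  (58, 196/11) → z = -36
  (272/39, 514/39) → z = 1522/13
  (0, 0) → z = 0
  (0, 38/5) → z = 418/5
  (94/5, 0) → z = -376/5

The minimum is at (94/5, 0). Substituting into each constraint, equality holds for C3 and C4; the remaining constraints have slack.

C3 and C4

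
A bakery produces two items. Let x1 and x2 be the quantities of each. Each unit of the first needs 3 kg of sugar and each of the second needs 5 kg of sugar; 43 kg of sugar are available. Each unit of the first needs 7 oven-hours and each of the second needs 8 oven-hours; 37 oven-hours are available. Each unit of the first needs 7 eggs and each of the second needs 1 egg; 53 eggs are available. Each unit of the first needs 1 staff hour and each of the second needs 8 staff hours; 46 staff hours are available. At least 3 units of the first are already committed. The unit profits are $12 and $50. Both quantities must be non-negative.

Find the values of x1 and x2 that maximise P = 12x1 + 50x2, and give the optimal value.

x1 = 3, x2 = 2, maximum P = 136

Feasible corners and P = 12x1 + 50x2:
  (37/7, 0) → P = 444/7
  (3, 0) → P = 36
  (3, 2) → P = 136

The optimum lies where 7x1 + 8x2 = 37 and x1 = 3.
Solving simultaneously gives x1 = 3, x2 = 2.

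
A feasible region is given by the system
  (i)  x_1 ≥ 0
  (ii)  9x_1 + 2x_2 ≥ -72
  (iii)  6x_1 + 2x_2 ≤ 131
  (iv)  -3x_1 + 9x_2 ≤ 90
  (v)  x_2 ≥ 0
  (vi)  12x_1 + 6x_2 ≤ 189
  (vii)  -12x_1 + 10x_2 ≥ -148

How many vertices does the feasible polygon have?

Intersecting each pair of boundary lines and keeping only the points that satisfy every inequality leaves:
  (0, 10)
  (0, 0)
  (129/14, 183/14)
  (37/3, 0)
  (463/32, 41/16)

5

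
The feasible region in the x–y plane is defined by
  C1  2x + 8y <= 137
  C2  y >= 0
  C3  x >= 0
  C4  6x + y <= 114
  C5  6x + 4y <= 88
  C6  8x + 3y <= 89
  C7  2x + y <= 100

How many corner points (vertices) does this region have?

Pairwise boundary intersections that survive every other constraint:
  (0, 137/8)
  (39/10, 323/20)
  (0, 0)
  (89/8, 0)
  (46/7, 85/7)

5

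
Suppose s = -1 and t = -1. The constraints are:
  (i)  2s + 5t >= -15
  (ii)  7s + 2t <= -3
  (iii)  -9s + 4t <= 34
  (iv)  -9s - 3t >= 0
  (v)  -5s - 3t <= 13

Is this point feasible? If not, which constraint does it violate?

feasible

(i): -7 ≥ -15 ✓
(ii): -9 ≤ -3 ✓
(iii): 5 ≤ 34 ✓
(iv): 12 ≥ 0 ✓
(v): 8 ≤ 13 ✓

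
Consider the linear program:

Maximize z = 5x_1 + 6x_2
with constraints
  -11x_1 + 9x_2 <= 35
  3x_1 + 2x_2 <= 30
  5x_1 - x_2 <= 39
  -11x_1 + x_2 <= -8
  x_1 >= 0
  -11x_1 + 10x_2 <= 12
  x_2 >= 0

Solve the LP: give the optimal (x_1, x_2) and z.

Extreme points and z = 5x_1 + 6x_2:
  (108/13, 33/13) → z = 738/13
  (69/13, 183/26) → z = 894/13
  (39/5, 0) → z = 39
  (92/99, 20/9) → z = 1780/99
  (8/11, 0) → z = 40/11

At the optimal vertex, 3x_1 + 2x_2 = 30 and -11x_1 + 10x_2 = 12.
Solving simultaneously gives x_1 = 69/13, x_2 = 183/26.

x_1 = 69/13, x_2 = 183/26, maximum z = 894/13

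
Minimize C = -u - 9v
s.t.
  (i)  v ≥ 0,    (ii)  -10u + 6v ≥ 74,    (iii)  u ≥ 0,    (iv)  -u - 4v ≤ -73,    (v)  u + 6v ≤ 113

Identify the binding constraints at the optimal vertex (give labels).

(iii) and (v)

Vertices and C = -u - 9v:
  (71/23, 402/23) → C = -3689/23
  (39/11, 602/33) → C = -1845/11
  (0, 73/4) → C = -657/4
  (0, 113/6) → C = -339/2

The minimum is at (0, 113/6). Substituting into each constraint, equality holds for (iii) and (v); the remaining constraints have slack.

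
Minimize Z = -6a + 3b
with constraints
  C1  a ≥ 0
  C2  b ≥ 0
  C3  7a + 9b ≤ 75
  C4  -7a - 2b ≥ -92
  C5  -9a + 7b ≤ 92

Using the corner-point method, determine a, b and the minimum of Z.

a = 75/7, b = 0, minimum Z = -450/7

Vertices and Z = -6a + 3b:
  (0, 0) → Z = 0
  (0, 25/3) → Z = 25
  (75/7, 0) → Z = -450/7

At the optimal vertex, b = 0 and 7a + 9b = 75.
Solving simultaneously gives a = 75/7, b = 0.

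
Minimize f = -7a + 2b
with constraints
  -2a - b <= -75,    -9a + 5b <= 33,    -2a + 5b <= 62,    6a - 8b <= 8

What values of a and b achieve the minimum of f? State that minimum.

Corner points and f = -7a + 2b:
  (313/12, 137/6) → f = -1643/12
  (304/11, 217/11) → f = -154
  (268/7, 194/7) → f = -1488/7

At the optimal vertex, -2a + 5b = 62 and 6a - 8b = 8.
Solving simultaneously gives a = 268/7, b = 194/7.

a = 268/7, b = 194/7, minimum f = -1488/7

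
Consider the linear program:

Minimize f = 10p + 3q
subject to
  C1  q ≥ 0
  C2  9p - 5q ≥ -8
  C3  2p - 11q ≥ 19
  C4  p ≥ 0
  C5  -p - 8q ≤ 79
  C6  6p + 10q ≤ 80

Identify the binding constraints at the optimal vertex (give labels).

Feasible corners and f = 10p + 3q:
  (19/2, 0) → f = 95
  (40/3, 0) → f = 400/3
  (535/43, 23/43) → f = 5419/43

The minimum is at (19/2, 0). Substituting into each constraint, equality holds for C1 and C3; the remaining constraints have slack.

C1 and C3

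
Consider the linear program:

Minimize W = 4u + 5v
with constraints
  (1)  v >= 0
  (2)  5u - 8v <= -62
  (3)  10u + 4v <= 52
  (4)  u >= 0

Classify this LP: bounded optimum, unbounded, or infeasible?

Corner points and W = 4u + 5v:
  (42/25, 44/5) → W = 1268/25
  (0, 31/4) → W = 155/4
  (0, 13) → W = 65
The feasible region has finitely many vertices and no improving ray; the minimum is 155/4 at (0, 31/4).

bounded optimum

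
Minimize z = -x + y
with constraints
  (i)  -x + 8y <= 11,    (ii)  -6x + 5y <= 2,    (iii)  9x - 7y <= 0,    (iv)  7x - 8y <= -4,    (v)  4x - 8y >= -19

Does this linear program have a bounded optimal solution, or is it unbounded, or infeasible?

bounded optimum

Vertices and z = -x + y:
  (39/43, 64/43) → z = 25/43
  (7/6, 73/48) → z = 17/48
  (4/13, 10/13) → z = 6/13
The feasible region has finitely many vertices and no improving ray; the minimum is 17/48 at (7/6, 73/48).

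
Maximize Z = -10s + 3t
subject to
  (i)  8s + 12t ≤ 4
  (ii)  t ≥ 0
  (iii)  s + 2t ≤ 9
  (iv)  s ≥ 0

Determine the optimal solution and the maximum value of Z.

s = 0, t = 1/3, maximum Z = 1

Corner points and Z = -10s + 3t:
  (1/2, 0) → Z = -5
  (0, 1/3) → Z = 1
  (0, 0) → Z = 0

The binding constraints are 8s + 12t = 4 and s = 0.
Solving simultaneously gives s = 0, t = 1/3.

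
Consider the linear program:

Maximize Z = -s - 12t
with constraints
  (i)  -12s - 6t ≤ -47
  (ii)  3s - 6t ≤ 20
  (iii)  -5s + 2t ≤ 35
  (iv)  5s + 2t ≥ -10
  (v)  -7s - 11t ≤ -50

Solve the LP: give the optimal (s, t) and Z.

s = 104/15, t = 2/15, maximum Z = -128/15

Feasible corners and Z = -s - 12t:
  (-58/27, 655/54) → Z = -3872/27
  (217/90, 271/90) → Z = -3469/90
  (104/15, 2/15) → Z = -128/15
The feasible region is unbounded (it extends along (2, 5), (2, 1)), but Z strictly decreases along every unbounded feasible direction, so there is no improving ray and the maximum is attained at a vertex.

At the optimal vertex, 3s - 6t = 20 and -7s - 11t = -50.
Solving simultaneously gives s = 104/15, t = 2/15.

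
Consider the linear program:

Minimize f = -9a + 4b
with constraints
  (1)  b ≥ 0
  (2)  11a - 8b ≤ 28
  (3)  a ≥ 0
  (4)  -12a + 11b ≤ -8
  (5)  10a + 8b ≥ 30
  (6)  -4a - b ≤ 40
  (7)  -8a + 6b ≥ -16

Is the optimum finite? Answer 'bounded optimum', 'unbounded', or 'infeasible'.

bounded optimum

Vertices and f = -9a + 4b:
  (197/103, 140/103) → f = -1213/103
  (8, 8) → f = -40
  (77/31, 20/31) → f = -613/31
The feasible region has finitely many vertices and no improving ray; the minimum is -40 at (8, 8).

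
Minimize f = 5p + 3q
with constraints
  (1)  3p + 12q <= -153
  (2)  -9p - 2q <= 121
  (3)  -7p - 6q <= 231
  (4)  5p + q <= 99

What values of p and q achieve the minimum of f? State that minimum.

Extreme points and f = 5p + 3q:
  (-191/17, -169/17) → f = -86
  (447/19, -354/19) → f = 1173/19
  (-33/5, -154/5) → f = -627/5
  (825/23, -1848/23) → f = -1419/23

The binding constraints are -9p - 2q = 121 and -7p - 6q = 231.
Solving simultaneously gives p = -33/5, q = -154/5.

p = -33/5, q = -154/5, minimum f = -627/5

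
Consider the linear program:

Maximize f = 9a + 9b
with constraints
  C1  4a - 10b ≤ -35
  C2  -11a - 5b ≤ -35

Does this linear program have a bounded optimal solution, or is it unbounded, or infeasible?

From the feasible point (35/26, 105/26), moving in the direction (10, 4) keeps every constraint satisfied while f increases without bound.

unbounded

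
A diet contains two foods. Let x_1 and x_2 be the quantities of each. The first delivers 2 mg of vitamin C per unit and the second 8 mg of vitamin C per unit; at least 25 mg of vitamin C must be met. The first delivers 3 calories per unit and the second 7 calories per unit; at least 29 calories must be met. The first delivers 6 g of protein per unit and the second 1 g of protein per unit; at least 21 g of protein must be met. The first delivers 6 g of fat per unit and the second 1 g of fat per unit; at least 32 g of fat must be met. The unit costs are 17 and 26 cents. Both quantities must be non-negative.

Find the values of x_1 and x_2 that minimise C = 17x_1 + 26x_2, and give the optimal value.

x_1 = 5, x_2 = 2, minimum C = 137

Corner points and C = 17x_1 + 26x_2:
  (0, 32) → C = 832
  (25/2, 0) → C = 425/2
  (57/10, 17/10) → C = 1411/10
  (5, 2) → C = 137
The feasible region is unbounded (it extends along (0, 1), (1, 0)), but C strictly increases along every unbounded feasible direction, so there is no improving ray and the minimum is attained at a vertex.

At the optimal vertex, 3x_1 + 7x_2 = 29 and 6x_1 + x_2 = 32.
Solving simultaneously gives x_1 = 5, x_2 = 2.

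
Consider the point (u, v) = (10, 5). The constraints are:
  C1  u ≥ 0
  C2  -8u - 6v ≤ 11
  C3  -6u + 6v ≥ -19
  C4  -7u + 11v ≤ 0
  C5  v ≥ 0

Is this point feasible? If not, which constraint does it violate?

not feasible — violates C3

Constraint C3: -6u + 6v = -30, which is not ≥ -19. All other constraints are satisfied.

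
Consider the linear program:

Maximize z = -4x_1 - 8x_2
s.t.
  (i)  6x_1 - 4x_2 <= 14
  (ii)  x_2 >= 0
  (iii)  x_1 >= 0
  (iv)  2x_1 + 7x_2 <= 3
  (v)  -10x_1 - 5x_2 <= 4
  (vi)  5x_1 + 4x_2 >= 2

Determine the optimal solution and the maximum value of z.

Corner points and z = -4x_1 - 8x_2:
  (3/2, 0) → z = -6
  (2/5, 0) → z = -8/5
  (2/27, 11/27) → z = -32/9

x_1 = 2/5, x_2 = 0, maximum z = -8/5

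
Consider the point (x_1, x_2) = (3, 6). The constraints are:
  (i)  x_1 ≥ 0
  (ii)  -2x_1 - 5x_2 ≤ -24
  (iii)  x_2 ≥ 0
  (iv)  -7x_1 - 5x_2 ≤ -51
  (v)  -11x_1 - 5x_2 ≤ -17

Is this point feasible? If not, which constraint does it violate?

(i): 3 ≥ 0 ✓
(ii): -36 ≤ -24 ✓
(iii): 6 ≥ 0 ✓
(iv): -51 ≤ -51 ✓
(v): -63 ≤ -17 ✓

feasible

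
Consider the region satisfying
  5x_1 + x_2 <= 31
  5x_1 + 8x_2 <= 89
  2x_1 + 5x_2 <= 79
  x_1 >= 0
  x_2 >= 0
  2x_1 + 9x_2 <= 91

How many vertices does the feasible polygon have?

5

Pairwise boundary intersections that survive every other constraint:
  (159/35, 58/7)
  (31/5, 0)
  (73/29, 277/29)
  (0, 0)
  (0, 91/9)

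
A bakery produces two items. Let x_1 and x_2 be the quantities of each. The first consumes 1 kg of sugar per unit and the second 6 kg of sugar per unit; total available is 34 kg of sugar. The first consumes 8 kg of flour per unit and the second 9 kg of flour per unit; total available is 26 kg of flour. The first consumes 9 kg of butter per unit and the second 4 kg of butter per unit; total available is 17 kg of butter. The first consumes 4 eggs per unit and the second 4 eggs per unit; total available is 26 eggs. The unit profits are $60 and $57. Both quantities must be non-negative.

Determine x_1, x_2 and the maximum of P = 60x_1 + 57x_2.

Feasible corners and P = 60x_1 + 57x_2:
  (0, 0) → P = 0
  (0, 26/9) → P = 494/3
  (17/9, 0) → P = 340/3
  (1, 2) → P = 174

x_1 = 1, x_2 = 2, maximum P = 174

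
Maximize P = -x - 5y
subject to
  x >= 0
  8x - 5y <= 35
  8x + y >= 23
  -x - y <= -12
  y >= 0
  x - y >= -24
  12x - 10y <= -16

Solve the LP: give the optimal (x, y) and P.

x = 52/11, y = 80/11, maximum P = -452/11

Vertices and P = -x - 5y:
  (0, 23) → P = -115
  (0, 24) → P = -120
  (155/3, 227/3) → P = -430
  (43/2, 137/5) → P = -317/2
  (11/7, 73/7) → P = -376/7
  (52/11, 80/11) → P = -452/11

At the optimal vertex, -x - y = -12 and 12x - 10y = -16.
Solving simultaneously gives x = 52/11, y = 80/11.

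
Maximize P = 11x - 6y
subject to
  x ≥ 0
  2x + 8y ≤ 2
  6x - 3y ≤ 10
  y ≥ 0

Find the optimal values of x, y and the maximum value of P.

Vertices and P = 11x - 6y:
  (0, 1/4) → P = -3/2
  (0, 0) → P = 0
  (1, 0) → P = 11

At the optimal vertex, 2x + 8y = 2 and y = 0.
Solving simultaneously gives x = 1, y = 0.

x = 1, y = 0, maximum P = 11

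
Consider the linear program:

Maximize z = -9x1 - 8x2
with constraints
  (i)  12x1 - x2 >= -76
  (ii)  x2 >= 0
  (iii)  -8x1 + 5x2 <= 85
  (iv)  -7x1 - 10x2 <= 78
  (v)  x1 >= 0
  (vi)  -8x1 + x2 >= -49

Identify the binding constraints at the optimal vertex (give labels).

(ii) and (v)

Extreme points and z = -9x1 - 8x2:
  (0, 0) → z = 0
  (49/8, 0) → z = -441/8
  (0, 17) → z = -136
  (165/16, 67/2) → z = -5773/16

The maximum is at (0, 0). Substituting into each constraint, equality holds for (ii) and (v); the remaining constraints have slack.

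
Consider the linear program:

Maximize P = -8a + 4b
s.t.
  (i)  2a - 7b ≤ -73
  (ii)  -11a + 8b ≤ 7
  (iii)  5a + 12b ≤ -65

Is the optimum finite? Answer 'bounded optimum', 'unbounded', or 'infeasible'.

infeasible

The boundaries 2a - 7b = -73 and -11a + 8b = 7 meet at (535/61, 789/61), but that point violates 5a + 12b ≤ -65. Every candidate vertex is excluded by some other constraint, so the feasible region is empty.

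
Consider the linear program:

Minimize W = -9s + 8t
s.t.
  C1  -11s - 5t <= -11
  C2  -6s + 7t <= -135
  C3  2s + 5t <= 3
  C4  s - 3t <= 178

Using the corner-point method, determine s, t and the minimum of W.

s = 899/11, t = -353/11, minimum W = -10915/11

The optimum lies where 2s + 5t = 3 and s - 3t = 178.
Solving simultaneously gives s = 899/11, t = -353/11.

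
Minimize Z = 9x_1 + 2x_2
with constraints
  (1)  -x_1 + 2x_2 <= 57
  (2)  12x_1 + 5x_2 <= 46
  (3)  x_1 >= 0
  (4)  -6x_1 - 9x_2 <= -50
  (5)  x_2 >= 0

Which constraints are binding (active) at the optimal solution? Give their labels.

(3) and (4)

Extreme points and Z = 9x_1 + 2x_2:
  (0, 46/5) → Z = 92/5
  (82/39, 54/13) → Z = 354/13
  (0, 50/9) → Z = 100/9

The minimum is at (0, 50/9). Substituting into each constraint, equality holds for (3) and (4); the remaining constraints have slack.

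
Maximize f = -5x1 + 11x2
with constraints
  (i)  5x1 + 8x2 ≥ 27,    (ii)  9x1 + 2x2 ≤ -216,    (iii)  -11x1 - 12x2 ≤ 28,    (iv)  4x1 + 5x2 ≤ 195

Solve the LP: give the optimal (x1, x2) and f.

x1 = -2480/7, x2 = 2257/7, maximum f = 37227/7

Feasible corners and f = -5x1 + 11x2:
  (-1268/43, 1062/43) → f = 18022/43
  (-1470/37, 2619/37) → f = 36159/37
  (-2480/7, 2257/7) → f = 37227/7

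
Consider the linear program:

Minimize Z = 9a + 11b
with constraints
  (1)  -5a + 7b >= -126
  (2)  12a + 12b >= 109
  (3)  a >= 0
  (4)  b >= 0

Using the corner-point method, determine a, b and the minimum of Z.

The feasible region is unbounded (it extends along (0, 1), (7, 5)), but Z strictly increases along every unbounded feasible direction, so there is no improving ray and the minimum is attained at a vertex.

The binding constraints are 12a + 12b = 109 and b = 0.
Solving simultaneously gives a = 109/12, b = 0.

a = 109/12, b = 0, minimum Z = 327/4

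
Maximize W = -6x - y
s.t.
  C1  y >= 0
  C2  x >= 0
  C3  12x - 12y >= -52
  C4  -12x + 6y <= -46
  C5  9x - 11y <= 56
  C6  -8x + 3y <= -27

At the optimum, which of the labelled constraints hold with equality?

C1 and C4

Vertices and W = -6x - y:
  (23/6, 0) → W = -23
  (56/9, 0) → W = -112/3
  (12, 49/3) → W = -265/3
The feasible region is unbounded (it extends along (11, 9), (1, 1)), but W strictly decreases along every unbounded feasible direction, so there is no improving ray and the maximum is attained at a vertex.

The maximum is at (23/6, 0). Substituting into each constraint, equality holds for C1 and C4; the remaining constraints have slack.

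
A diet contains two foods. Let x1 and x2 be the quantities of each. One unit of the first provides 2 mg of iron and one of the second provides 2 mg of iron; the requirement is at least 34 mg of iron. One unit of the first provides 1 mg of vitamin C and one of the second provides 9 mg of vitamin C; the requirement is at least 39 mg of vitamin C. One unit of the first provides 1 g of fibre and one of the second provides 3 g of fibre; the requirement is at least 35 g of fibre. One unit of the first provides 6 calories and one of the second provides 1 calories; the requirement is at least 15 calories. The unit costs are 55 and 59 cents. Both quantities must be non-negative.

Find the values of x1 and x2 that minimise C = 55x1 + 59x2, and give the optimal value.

The feasible region is unbounded (it extends along (0, 1), (1, 0)), but C strictly increases along every unbounded feasible direction, so there is no improving ray and the minimum is attained at a vertex.

x1 = 8, x2 = 9, minimum C = 971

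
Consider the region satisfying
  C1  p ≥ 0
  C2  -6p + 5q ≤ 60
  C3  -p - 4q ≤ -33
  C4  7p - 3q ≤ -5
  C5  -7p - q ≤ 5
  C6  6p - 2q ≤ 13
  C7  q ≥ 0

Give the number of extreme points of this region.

4

The feasible vertices (each the meet of two boundaries and inside every other half-plane) are:
  (0, 12)
  (0, 33/4)
  (155/17, 390/17)
  (79/31, 236/31)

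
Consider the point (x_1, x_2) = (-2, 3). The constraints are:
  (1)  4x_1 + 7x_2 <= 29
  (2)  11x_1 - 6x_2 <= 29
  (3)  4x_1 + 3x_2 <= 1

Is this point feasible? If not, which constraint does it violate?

feasible

(1): 13 ≤ 29 ✓
(2): -40 ≤ 29 ✓
(3): 1 ≤ 1 ✓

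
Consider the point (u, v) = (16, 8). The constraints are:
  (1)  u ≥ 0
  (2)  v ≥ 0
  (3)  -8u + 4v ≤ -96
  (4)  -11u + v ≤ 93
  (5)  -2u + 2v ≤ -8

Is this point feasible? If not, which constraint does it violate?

feasible

(1): 16 ≥ 0 ✓
(2): 8 ≥ 0 ✓
(3): -96 ≤ -96 ✓
(4): -168 ≤ 93 ✓
(5): -16 ≤ -8 ✓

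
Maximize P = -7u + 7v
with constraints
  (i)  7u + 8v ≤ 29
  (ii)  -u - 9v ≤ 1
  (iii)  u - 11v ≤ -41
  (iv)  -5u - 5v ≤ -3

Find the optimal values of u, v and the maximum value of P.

The optimum lies where 7u + 8v = 29 and -5u - 5v = -3.
Solving simultaneously gives u = -121/5, v = 124/5.

u = -121/5, v = 124/5, maximum P = 343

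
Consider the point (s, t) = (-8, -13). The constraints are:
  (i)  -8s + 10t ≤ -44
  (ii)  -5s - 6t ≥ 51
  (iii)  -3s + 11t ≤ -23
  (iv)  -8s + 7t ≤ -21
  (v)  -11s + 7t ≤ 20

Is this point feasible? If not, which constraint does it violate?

(i): -66 ≤ -44 ✓
(ii): 118 ≥ 51 ✓
(iii): -119 ≤ -23 ✓
(iv): -27 ≤ -21 ✓
(v): -3 ≤ 20 ✓

feasible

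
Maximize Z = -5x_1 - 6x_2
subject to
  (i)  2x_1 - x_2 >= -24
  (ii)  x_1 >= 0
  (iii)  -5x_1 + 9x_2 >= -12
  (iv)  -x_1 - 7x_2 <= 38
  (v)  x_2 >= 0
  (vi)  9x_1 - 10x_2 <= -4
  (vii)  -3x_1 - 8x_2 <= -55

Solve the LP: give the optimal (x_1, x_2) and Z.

Vertices and Z = -5x_1 - 6x_2:
  (0, 24) → Z = -144
  (0, 55/8) → Z = -165/4
  (259/51, 169/34) → Z = -2816/51
The feasible region is unbounded (it extends along (1, 2), (10, 9)), but Z strictly decreases along every unbounded feasible direction, so there is no improving ray and the maximum is attained at a vertex.

x_1 = 0, x_2 = 55/8, maximum Z = -165/4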